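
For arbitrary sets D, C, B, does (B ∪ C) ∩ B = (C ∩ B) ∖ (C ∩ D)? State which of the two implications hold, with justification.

(⊆) fails; (⊇) holds.

(⟹) This inclusion fails. Take D = ∅, C = ∅, B = {1}; then 1 ∈ (B ∪ C) ∩ B but 1 ∉ (C ∩ B) ∖ (C ∩ D).

(⟸) Let x ∈ (C ∩ B) ∖ (C ∩ D). Then x ∈ C ∩ B and x ∉ D, from which x ∈ (B ∪ C) ∩ B.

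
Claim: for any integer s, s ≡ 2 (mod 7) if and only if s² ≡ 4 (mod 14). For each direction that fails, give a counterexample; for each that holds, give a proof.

[⇒] This fails: take s = 9. Then 9 ≡ 2 (mod 7), but 9² = 81 ≡ 11 (mod 14), not 4.

[⇐] This fails: take s = 12. Then 12² = 144 ≡ 4 (mod 14), yet 12 ≡ 5 (mod 7), not 2.

Neither direction holds.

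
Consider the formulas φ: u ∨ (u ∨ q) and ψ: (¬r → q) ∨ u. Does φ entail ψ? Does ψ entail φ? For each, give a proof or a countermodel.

(⇒) holds; (⇐) fails.

(⇒) Assume the antecedent. If q is true, (¬r → q) ∨ u reduces to true regardless of the other variables. If q is false, the antecedent forces (r = F, q = F, u = T) or (r = T, q = F, u = T), and (¬r → q) ∨ u holds there. Either way (¬r → q) ∨ u holds.

(⇐) This fails. Under r = T, q = F, u = F, the left side is false but the right side is true.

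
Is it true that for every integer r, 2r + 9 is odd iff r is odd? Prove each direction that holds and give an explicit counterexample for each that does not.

(→) This fails: take r = 6. Then 2r + 9 = 21, which is odd, yet r = 6 is even, not odd.

(←) Suppose r is odd. Since 2 is even, 2r is even for every r, so 2r + 9 has the same parity as 9, which is odd. Hence 2r + 9 is odd.

Not equivalent: only (⇐) holds.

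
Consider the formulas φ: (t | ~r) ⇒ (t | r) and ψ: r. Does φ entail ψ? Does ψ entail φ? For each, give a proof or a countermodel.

(→) This fails. Under t = T, r = F, the left side is true but the right side is false.

(←) Assume the antecedent. If t is true, (t | ~r) ⇒ (t | r) reduces to true regardless of the other variables. If t is false, the antecedent forces (t = F, r = T), and (t | ~r) ⇒ (t | r) holds there. Either way (t | ~r) ⇒ (t | r) holds.

The forward direction fails; the converse holds.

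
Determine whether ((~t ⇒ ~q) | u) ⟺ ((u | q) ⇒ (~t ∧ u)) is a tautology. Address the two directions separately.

Only the converse holds.

(⟹) This fails. Under t = T, u = T, q = F, the left side is true but the right side is false.

(⟸) Assume the antecedent. If u is true, (~t ⇒ ~q) | u reduces to true regardless of the other variables. If u is false, the antecedent forces (t = F, u = F, q = F) or (t = T, u = F, q = F), and (~t ⇒ ~q) | u holds there. Either way (~t ⇒ ~q) | u holds.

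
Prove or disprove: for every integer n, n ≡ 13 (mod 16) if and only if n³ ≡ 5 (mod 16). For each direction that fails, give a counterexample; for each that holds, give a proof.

(⇒) Suppose n ≡ 13 (mod 16). Write n = 16j + 13. Then (16j + 13)³ = 4096j³ + 9984j² + 8112j + 2197 = 16(256j³ + 624j² + 507j + 137) + 5, so n³ ≡ 5 (mod 16).

(⇐) Conversely, suppose n³ ≡ 5 (mod 16). The only residue r in {0, …, 15} with r³ ≡ 5 (mod 16) is r = 13, so n ≡ 13 (mod 16).

Both directions hold; the statement is true.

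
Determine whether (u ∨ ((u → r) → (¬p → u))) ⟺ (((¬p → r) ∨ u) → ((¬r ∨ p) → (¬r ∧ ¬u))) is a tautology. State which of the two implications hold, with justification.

Neither direction holds.

[⇒] This fails. Under u = T, p = F, r = F, the left side is true but the right side is false.

[⇐] This fails. Under u = F, p = F, r = F, the left side is false but the right side is true.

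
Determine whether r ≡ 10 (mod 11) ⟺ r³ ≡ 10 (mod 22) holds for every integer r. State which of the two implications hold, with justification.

The forward direction fails; the converse holds.

(⇒) This fails: take r = 21. Then 21 ≡ 10 (mod 11), but 21³ = 9261 ≡ 21 (mod 22), not 10.

(⇐) Conversely, the residues r modulo 22 with r³ ≡ 10 (mod 22) are exactly {10}, and each is ≡ 10 (mod 11).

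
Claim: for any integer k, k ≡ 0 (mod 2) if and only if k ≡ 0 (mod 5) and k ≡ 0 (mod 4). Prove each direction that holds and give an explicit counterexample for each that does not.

The forward direction fails; the converse holds.

(→) This fails: k = 2 gives 2 ≡ 0 (mod 2) but 2 ≡ 2 (mod 5), so the conjunction on the right does not hold.

(←) Conversely, if k ≡ 0 (mod 5) and k ≡ 0 (mod 4), then by the Chinese remainder theorem k ≡ 0 (mod 20). Since 0 ≡ 0 (mod 2) and 2 ∣ 20, we get k ≡ 0 (mod 2).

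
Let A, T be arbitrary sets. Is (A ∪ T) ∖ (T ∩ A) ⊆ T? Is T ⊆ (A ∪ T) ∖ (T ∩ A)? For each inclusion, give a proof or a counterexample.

(⊆) fails and (⊇) fails.

Forward inclusion. This inclusion fails. Take A = {1}, T = ∅; then 1 ∈ (A ∪ T) ∖ (T ∩ A) but 1 ∉ T.

Reverse inclusion. This inclusion fails. Take A = {1}, T = {1}; then 1 ∈ T but 1 ∉ (A ∪ T) ∖ (T ∩ A).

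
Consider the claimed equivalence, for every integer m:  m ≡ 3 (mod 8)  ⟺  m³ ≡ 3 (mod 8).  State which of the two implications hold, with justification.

[⇒] Suppose m ≡ 3 (mod 8). Write m = 8j + 3. Then (8j + 3)³ = 512j³ + 576j² + 216j + 27 = 8(64j³ + 72j² + 27j + 3) + 3, so m³ ≡ 3 (mod 8).

[⇐] Conversely, suppose m³ ≡ 3 (mod 8). The only residue r in {0, …, 7} with r³ ≡ 3 (mod 8) is r = 3, so m ≡ 3 (mod 8).

Both directions hold; the statement is true.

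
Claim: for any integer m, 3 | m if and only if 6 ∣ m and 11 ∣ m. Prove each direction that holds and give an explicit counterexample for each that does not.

Only the converse holds.

(⇒) This fails: take m = 3. Certainly 3 ∣ 3, but 6 ∤ 3.

(⇐) Suppose 6 ∣ m and 11 ∣ m. Any common multiple of 6 and 11 is a multiple of their lcm; here gcd(6, 11) = 1, so lcm(6, 11) = 6·11 = 66, so 66 ∣ m. Since 3 ∣ 66, it follows that 3 ∣ m.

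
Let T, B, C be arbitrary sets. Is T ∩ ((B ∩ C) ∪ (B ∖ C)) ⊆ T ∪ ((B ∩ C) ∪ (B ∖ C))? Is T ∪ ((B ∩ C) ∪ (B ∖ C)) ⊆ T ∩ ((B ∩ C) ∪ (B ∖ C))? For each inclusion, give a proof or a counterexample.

Forward inclusion. Let x ∈ T ∩ ((B ∩ C) ∪ (B ∖ C)). Then either x ∈ T ∩ B and x ∉ C; or x ∈ T ∩ B ∩ C. In each case x ∈ T ∪ ((B ∩ C) ∪ (B ∖ C)), so T ∩ ((B ∩ C) ∪ (B ∖ C)) ⊆ T ∪ ((B ∩ C) ∪ (B ∖ C)).

Reverse inclusion. This inclusion fails. Take T = {1}, B = ∅, C = ∅; then 1 ∈ T ∪ ((B ∩ C) ∪ (B ∖ C)) but 1 ∉ T ∩ ((B ∩ C) ∪ (B ∖ C)).

(⊆) holds; (⊇) fails.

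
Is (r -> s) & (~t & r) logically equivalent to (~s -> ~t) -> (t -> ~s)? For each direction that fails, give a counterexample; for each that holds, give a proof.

(⇒) holds; (⇐) fails.

Converse. This fails. Under t = F, r = F, s = F, the left side is false but the right side is true.

Forward direction. Assume the antecedent. If t is true, the antecedent cannot hold. If t is false, (~s -> ~t) -> (t -> ~s) reduces to true regardless of the other variables. Either way (~s -> ~t) -> (t -> ~s) holds.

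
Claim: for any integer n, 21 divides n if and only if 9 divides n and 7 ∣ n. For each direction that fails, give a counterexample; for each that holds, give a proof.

(⟹) This fails: take n = 21. Certainly 21 ∣ 21, but 9 ∤ 21.

(⟸) Suppose 9 ∣ n and 7 ∣ n. Any common multiple of 9 and 7 is a multiple of their lcm; here gcd(9, 7) = 1, so lcm(9, 7) = 9·7 = 63, so 63 ∣ n. Since 21 ∣ 63, it follows that 21 ∣ n.

Only the reverse direction holds.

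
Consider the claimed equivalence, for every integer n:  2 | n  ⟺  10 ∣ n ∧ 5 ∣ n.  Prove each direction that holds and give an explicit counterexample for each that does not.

(→) This fails: take n = 2. Certainly 2 ∣ 2, but 10 ∤ 2.

(←) Suppose 10 ∣ n and 5 ∣ n. Any common multiple of 10 and 5 is a multiple of their lcm; here lcm(10, 5) = 10·5/gcd(10, 5) = 50/5 = 10, so 10 ∣ n. Since 2 ∣ 10, it follows that 2 ∣ n.

Only the converse holds.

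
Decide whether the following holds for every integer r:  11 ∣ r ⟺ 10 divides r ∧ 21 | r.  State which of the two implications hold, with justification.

(⇒) fails and (⇐) fails.

(⟹) This fails: take r = 11. Certainly 11 ∣ 11, but 10 ∤ 11.

(⟸) This fails: take r = 210. Both 10 ∣ 210 and 21 ∣ 210, yet 210 is not a multiple of 11 (since 210 = 19·11 + 1), so 11 ∤ 210.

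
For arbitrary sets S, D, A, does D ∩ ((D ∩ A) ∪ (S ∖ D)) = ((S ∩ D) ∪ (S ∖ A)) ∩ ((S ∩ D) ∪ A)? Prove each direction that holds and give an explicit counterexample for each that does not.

Neither inclusion holds.

Forward inclusion. This inclusion fails. Take S = ∅, D = {1}, A = {1}; then 1 ∈ D ∩ ((D ∩ A) ∪ (S ∖ D)) but 1 ∉ ((S ∩ D) ∪ (S ∖ A)) ∩ ((S ∩ D) ∪ A).

Reverse inclusion. This inclusion fails. Take S = {1}, D = {1}, A = ∅; then 1 ∈ ((S ∩ D) ∪ (S ∖ A)) ∩ ((S ∩ D) ∪ A) but 1 ∉ D ∩ ((D ∩ A) ∪ (S ∖ D)).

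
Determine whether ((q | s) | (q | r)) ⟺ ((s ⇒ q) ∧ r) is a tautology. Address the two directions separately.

(←) Assume the antecedent. If s is true, (q | s) | (q | r) reduces to true regardless of the other variables. If s is false, the antecedent forces (s = F, r = T, q = F) or (s = F, r = T, q = T), and (q | s) | (q | r) holds there. Either way (q | s) | (q | r) holds.

(→) This fails. Under s = T, r = F, q = F, the left side is true but the right side is false.

Not equivalent: only (⇐) holds.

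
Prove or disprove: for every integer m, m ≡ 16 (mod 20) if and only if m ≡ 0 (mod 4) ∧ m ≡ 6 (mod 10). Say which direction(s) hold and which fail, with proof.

Both directions hold; the statement is true.

Forward direction. Suppose m ≡ 16 (mod 20); write m = 20j + 16. Since 4 ∣ 20, reducing mod 4 gives m ≡ 16 ≡ 0 (mod 4); since 10 ∣ 20, reducing mod 10 gives m ≡ 16 ≡ 6 (mod 10).

Converse. If m ≡ 0 (mod 4) and m ≡ 6 (mod 10), then by the Chinese remainder theorem m ≡ 16 (mod 20). This is exactly m ≡ 16 (mod 20).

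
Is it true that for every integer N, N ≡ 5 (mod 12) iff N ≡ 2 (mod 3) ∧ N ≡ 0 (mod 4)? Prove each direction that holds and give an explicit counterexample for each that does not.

(⇒) This fails: N = 5 gives 5 ≡ 5 (mod 12) but 5 ≡ 1 (mod 4), so the conjunction on the right does not hold.

(⇐) This fails: N = 8 satisfies both congruences on the right (8 ≡ 2 mod 3 and 8 ≡ 0 mod 4) yet 8 ≡ 8 (mod 12), not 5.

Neither implication holds.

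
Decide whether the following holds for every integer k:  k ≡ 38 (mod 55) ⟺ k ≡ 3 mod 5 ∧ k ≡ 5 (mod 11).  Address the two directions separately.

(⟹) Suppose k ≡ 38 (mod 55); write k = 55j + 38. Since 5 ∣ 55, reducing mod 5 gives k ≡ 38 ≡ 3 (mod 5); since 11 ∣ 55, reducing mod 11 gives k ≡ 38 ≡ 5 (mod 11).

(⟸) Conversely, if k ≡ 3 (mod 5) and k ≡ 5 (mod 11), then by the Chinese remainder theorem k ≡ 38 (mod 55). This is exactly k ≡ 38 (mod 55).

Both directions hold.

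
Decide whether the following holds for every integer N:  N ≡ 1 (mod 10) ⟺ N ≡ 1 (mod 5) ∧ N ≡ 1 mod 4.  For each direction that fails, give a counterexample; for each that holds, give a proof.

Forward direction. This fails: N = 11 gives 11 ≡ 1 (mod 10) but 11 ≡ 3 (mod 4), so the conjunction on the right does not hold.

Converse. If N ≡ 1 (mod 5) and N ≡ 1 (mod 4), then by the Chinese remainder theorem N ≡ 1 (mod 20). Since 1 ≡ 1 (mod 10) and 10 ∣ 20, we get N ≡ 1 (mod 10).

Not equivalent: only (⇐) holds.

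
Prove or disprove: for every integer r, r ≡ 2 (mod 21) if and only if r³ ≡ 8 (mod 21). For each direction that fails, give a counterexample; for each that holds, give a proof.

(⟹) Suppose r ≡ 2 (mod 21). Write r = 21j + 2. Then (21j + 2)³ = 9261j³ + 2646j² + 252j + 8 = 21(441j³ + 126j² + 12j) + 8, so r³ ≡ 8 (mod 21).

(⟸) This fails: take r = 8. Then 8³ = 512 ≡ 8 (mod 21), yet 8 ≡ 8 (mod 21), not 2.

The forward direction holds; the converse fails.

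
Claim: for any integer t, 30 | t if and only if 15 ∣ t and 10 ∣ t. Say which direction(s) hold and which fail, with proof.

The biconditional holds.

(⇐) Suppose 15 ∣ t and 10 ∣ t. Any common multiple of 15 and 10 is a multiple of their lcm; here lcm(15, 10) = 15·10/gcd(15, 10) = 150/5 = 30, so 30 ∣ t.

(⇒) If 30 ∣ t, write t = 30q. Since 30 = 2·15, t = 15·(2q), so 15 ∣ t; and since 30 = 3·10, t = 10·(3q), so 10 ∣ t.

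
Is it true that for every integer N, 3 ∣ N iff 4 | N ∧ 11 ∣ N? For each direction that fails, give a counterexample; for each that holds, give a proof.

Forward direction. This fails: take N = 3. Certainly 3 ∣ 3, but 4 ∤ 3.

Converse. This fails: take N = 44. Both 4 ∣ 44 and 11 ∣ 44, yet 44 is not a multiple of 3 (since 44 = 14·3 + 2), so 3 ∤ 44.

(⇒) fails and (⇐) fails.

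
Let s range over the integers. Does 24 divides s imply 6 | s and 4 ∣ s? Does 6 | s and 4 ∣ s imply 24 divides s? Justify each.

(←) This fails: take s = 12. Both 6 ∣ 12 and 4 ∣ 12, yet 12 is not a multiple of 24 (since 12 = 0·24 + 12), so 24 ∤ 12.

(→) If 24 ∣ s, write s = 24q. Since 24 = 4·6, s = 6·(4q), so 6 ∣ s; and since 24 = 6·4, s = 4·(6q), so 4 ∣ s.

Only the forward implication holds.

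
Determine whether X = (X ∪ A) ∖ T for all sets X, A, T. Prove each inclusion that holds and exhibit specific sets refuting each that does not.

(⊆) fails and (⊇) fails.

Forward inclusion. This inclusion fails. Take X = {1}, A = ∅, T = {1}; then 1 ∈ X but 1 ∉ (X ∪ A) ∖ T.

Reverse inclusion. This inclusion fails. Take X = ∅, A = {1}, T = ∅; then 1 ∈ (X ∪ A) ∖ T but 1 ∉ X.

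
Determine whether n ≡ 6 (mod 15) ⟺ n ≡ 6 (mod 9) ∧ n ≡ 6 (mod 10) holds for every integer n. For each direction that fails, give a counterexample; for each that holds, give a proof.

Only the converse holds.

[⇐] If n ≡ 6 (mod 9) and n ≡ 6 (mod 10), then by the Chinese remainder theorem n ≡ 6 (mod 90). Since 6 ≡ 6 (mod 15) and 15 ∣ 90, we get n ≡ 6 (mod 15).

[⇒] This fails: n = 66 gives 66 ≡ 6 (mod 15) but 66 ≡ 3 (mod 9), so the conjunction on the right does not hold.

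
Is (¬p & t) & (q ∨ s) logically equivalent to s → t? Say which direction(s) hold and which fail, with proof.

(⇒) holds; (⇐) fails.

Converse. This fails. Under t = F, p = F, q = F, s = F, the left side is false but the right side is true.

Forward direction. Assume the antecedent. If t is true, s → t reduces to true regardless of the other variables. If t is false, the antecedent cannot hold. Either way s → t holds.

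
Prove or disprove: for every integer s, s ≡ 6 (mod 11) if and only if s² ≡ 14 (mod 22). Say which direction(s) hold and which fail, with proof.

Forward direction. This fails: take s = 17. Then 17 ≡ 6 (mod 11), but 17² = 289 ≡ 3 (mod 22), not 14.

Converse. This fails: take s = 16. Then 16² = 256 ≡ 14 (mod 22), yet 16 ≡ 5 (mod 11), not 6.

Neither implication holds.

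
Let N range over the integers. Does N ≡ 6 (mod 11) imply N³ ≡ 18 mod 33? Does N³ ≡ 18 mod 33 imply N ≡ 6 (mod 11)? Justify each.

Forward direction. This fails: take N = 17. Then 17 ≡ 6 (mod 11), but 17³ = 4913 ≡ 29 (mod 33), not 18.

Converse. The residues r modulo 33 with r³ ≡ 18 (mod 33) are exactly {6}, and each is ≡ 6 (mod 11).

Not equivalent: only (⇐) holds.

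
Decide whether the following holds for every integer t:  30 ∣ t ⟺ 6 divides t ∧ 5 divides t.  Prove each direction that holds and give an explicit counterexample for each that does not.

(→) If 30 ∣ t, write t = 30q. Since 30 = 5·6, t = 6·(5q), so 6 ∣ t; and since 30 = 6·5, t = 5·(6q), so 5 ∣ t.

(←) Suppose 6 ∣ t and 5 ∣ t. Any common multiple of 6 and 5 is a multiple of their lcm; here gcd(6, 5) = 1, so lcm(6, 5) = 6·5 = 30, so 30 ∣ t.

The biconditional holds.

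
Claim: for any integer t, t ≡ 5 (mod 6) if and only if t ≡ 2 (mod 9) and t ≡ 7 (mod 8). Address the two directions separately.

Only the reverse direction holds.

Forward direction. This fails: t = 65 gives 65 ≡ 5 (mod 6) but 65 ≡ 1 (mod 8), so the conjunction on the right does not hold.

Converse. If t ≡ 2 (mod 9) and t ≡ 7 (mod 8), then by the Chinese remainder theorem t ≡ 47 (mod 72). Since 47 ≡ 5 (mod 6) and 6 ∣ 72, we get t ≡ 5 (mod 6).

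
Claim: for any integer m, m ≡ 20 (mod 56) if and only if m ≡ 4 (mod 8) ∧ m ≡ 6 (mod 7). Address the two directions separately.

Both directions hold; the statement is true.

(⟹) Suppose m ≡ 20 (mod 56); write m = 56j + 20. Since 8 ∣ 56, reducing mod 8 gives m ≡ 20 ≡ 4 (mod 8); since 7 ∣ 56, reducing mod 7 gives m ≡ 20 ≡ 6 (mod 7).

(⟸) Conversely, if m ≡ 4 (mod 8) and m ≡ 6 (mod 7), then by the Chinese remainder theorem m ≡ 20 (mod 56). This is exactly m ≡ 20 (mod 56).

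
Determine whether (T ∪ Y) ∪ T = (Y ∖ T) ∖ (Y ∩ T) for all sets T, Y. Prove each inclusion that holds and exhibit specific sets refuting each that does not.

The sets are not equal: only the reverse inclusion holds.

Reverse inclusion. Let x ∈ (Y ∖ T) ∖ (Y ∩ T). Then x ∈ Y and x ∉ T, from which x ∈ (T ∪ Y) ∪ T.

Forward inclusion. This inclusion fails. Take T = {1}, Y = ∅; then 1 ∈ (T ∪ Y) ∪ T but 1 ∉ (Y ∖ T) ∖ (Y ∩ T).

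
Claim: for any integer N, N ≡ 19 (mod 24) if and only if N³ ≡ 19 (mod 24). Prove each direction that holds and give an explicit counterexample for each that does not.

Both implications hold.

(←) Suppose N³ ≡ 19 (mod 24). The only residue r in {0, …, 23} with r³ ≡ 19 (mod 24) is r = 19, so N ≡ 19 (mod 24).

(→) Suppose N ≡ 19 (mod 24). Write N = 24j + 19. Then (24j + 19)³ = 13824j³ + 32832j² + 25992j + 6859 = 24(576j³ + 1368j² + 1083j + 285) + 19, so N³ ≡ 19 (mod 24).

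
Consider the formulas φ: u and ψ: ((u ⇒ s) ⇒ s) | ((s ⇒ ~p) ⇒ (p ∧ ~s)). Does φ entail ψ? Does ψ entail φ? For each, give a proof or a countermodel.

(→) Assume the antecedent. If p is true, the consequent reduces to true regardless of the other variables. If p is false, the antecedent forces (p = F, u = T, s = F) or (p = F, u = T, s = T), and the consequent holds there. Either way the consequent holds.

(←) This fails. Under p = T, u = F, s = F, the left side is false but the right side is true.

Only the forward direction holds.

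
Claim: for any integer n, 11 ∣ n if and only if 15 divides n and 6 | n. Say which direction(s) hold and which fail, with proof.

(⇒) fails and (⇐) fails.

(⟹) This fails: take n = 11. Certainly 11 ∣ 11, but 15 ∤ 11.

(⟸) This fails: take n = 30. Both 15 ∣ 30 and 6 ∣ 30, yet 30 is not a multiple of 11 (since 30 = 2·11 + 8), so 11 ∤ 30.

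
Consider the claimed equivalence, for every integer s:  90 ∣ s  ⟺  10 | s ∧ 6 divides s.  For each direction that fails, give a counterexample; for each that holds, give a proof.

Not equivalent: only (⇒) holds.

Forward direction. If 90 ∣ s, write s = 90q. Since 90 = 9·10, s = 10·(9q), so 10 ∣ s; and since 90 = 15·6, s = 6·(15q), so 6 ∣ s.

Converse. This fails: take s = 30. Both 10 ∣ 30 and 6 ∣ 30, yet 30 is not a multiple of 90 (since 30 = 0·90 + 30), so 90 ∤ 30.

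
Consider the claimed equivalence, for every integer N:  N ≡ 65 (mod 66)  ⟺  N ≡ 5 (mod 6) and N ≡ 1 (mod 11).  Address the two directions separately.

(⟹) This fails: N = 65 gives 65 ≡ 65 (mod 66) but 65 ≡ 10 (mod 11), so the conjunction on the right does not hold.

(⟸) This fails: N = 23 satisfies both congruences on the right (23 ≡ 5 mod 6 and 23 ≡ 1 mod 11) yet 23 ≡ 23 (mod 66), not 65.

Neither direction holds.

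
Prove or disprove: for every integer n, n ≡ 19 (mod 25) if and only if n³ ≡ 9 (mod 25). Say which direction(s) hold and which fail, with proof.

Equivalent; both directions hold.

(⟹) Suppose n ≡ 19 (mod 25). Write n = 25j + 19. Then (25j + 19)³ = 15625j³ + 35625j² + 27075j + 6859 = 25(625j³ + 1425j² + 1083j + 274) + 9, so n³ ≡ 9 (mod 25).

(⟸) Conversely, suppose n³ ≡ 9 (mod 25). The only residue r in {0, …, 24} with r³ ≡ 9 (mod 25) is r = 19, so n ≡ 19 (mod 25).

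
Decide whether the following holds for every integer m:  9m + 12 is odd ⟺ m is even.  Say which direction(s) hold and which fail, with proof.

(⇒) fails and (⇐) fails.

[⇒] This fails: m = 7 gives 9m + 12 = 75, which is odd, but 7 is odd, not even.

[⇐] This also fails: m = 6 is even, but 9m + 12 = 66 is even, not odd.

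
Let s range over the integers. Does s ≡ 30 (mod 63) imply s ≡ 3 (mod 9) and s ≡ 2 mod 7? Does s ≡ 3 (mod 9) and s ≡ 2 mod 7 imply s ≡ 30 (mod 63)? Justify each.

Both directions hold; the statement is true.

(→) Suppose s ≡ 30 (mod 63); write s = 63j + 30. Since 9 ∣ 63, reducing mod 9 gives s ≡ 30 ≡ 3 (mod 9); since 7 ∣ 63, reducing mod 7 gives s ≡ 30 ≡ 2 (mod 7).

(←) Conversely, if s ≡ 3 (mod 9) and s ≡ 2 (mod 7), then by the Chinese remainder theorem s ≡ 30 (mod 63). This is exactly s ≡ 30 (mod 63).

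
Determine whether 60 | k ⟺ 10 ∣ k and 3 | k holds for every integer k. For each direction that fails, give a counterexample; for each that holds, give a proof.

Only the forward implication holds.

Converse. This fails: take k = 30. Both 10 ∣ 30 and 3 ∣ 30, yet 30 is not a multiple of 60 (since 30 = 0·60 + 30), so 60 ∤ 30.

Forward direction. If 60 ∣ k, write k = 60q. Since 60 = 6·10, k = 10·(6q), so 10 ∣ k; and since 60 = 20·3, k = 3·(20q), so 3 ∣ k.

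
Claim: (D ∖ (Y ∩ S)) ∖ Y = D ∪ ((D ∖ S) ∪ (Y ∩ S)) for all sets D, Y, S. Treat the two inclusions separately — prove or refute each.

(⊆) holds; (⊇) fails.

(⊆) Let x ∈ (D ∖ (Y ∩ S)) ∖ Y. Then either x ∈ D and x ∉ Y, S; or x ∈ D ∩ S and x ∉ Y. In each case x ∈ D ∪ ((D ∖ S) ∪ (Y ∩ S)), so (D ∖ (Y ∩ S)) ∖ Y ⊆ D ∪ ((D ∖ S) ∪ (Y ∩ S)).

(⊇) This inclusion fails. Take D = {1}, Y = {1}, S = ∅; then 1 ∈ D ∪ ((D ∖ S) ∪ (Y ∩ S)) but 1 ∉ (D ∖ (Y ∩ S)) ∖ Y.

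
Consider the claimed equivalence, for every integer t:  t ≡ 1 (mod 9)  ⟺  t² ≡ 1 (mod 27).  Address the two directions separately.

Neither implication holds.

[⇒] This fails: take t = 10. Then 10 ≡ 1 (mod 9), but 10² = 100 ≡ 19 (mod 27), not 1.

[⇐] This fails: take t = 26. Then 26² = 676 ≡ 1 (mod 27), yet 26 ≡ 8 (mod 9), not 1.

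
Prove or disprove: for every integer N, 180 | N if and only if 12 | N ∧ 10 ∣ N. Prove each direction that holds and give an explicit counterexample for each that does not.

Not equivalent: only (⇒) holds.

[⇒] If 180 ∣ N, write N = 180q. Since 180 = 15·12, N = 12·(15q), so 12 ∣ N; and since 180 = 18·10, N = 10·(18q), so 10 ∣ N.

[⇐] This fails: take N = 60. Both 12 ∣ 60 and 10 ∣ 60, yet 60 is not a multiple of 180 (since 60 = 0·180 + 60), so 180 ∤ 60.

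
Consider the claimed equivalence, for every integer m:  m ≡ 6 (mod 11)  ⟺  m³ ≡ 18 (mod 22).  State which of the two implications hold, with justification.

(⇒) fails; (⇐) holds.

[⇒] This fails: take m = 17. Then 17 ≡ 6 (mod 11), but 17³ = 4913 ≡ 7 (mod 22), not 18.

[⇐] Conversely, the residues r modulo 22 with r³ ≡ 18 (mod 22) are exactly {6}, and each is ≡ 6 (mod 11).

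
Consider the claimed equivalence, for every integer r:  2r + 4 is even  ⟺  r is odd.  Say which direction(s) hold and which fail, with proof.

(→) This fails: take r = 6. Then 2r + 4 = 16, which is even, yet r = 6 is even, not odd.

(←) Suppose r is odd. Since 2 is even, 2r is even for every r, so 2r + 4 has the same parity as 4, which is even. Hence 2r + 4 is even.

Not equivalent: only (⇐) holds.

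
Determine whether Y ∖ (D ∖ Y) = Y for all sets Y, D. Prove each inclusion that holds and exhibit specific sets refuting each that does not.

Both inclusions hold; the sets are equal.

Reverse inclusion. Let x ∈ Y. Then either x ∈ Y and x ∉ D; or x ∈ Y ∩ D. In each case x ∈ Y ∖ (D ∖ Y), so Y ⊆ Y ∖ (D ∖ Y).

Forward inclusion. Let x ∈ Y ∖ (D ∖ Y). Then either x ∈ Y and x ∉ D; or x ∈ Y ∩ D. In each case x ∈ Y, so Y ∖ (D ∖ Y) ⊆ Y.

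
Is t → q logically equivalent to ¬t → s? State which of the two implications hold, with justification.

(⇒) This fails. Under q = F, s = F, t = F, the left side is true but the right side is false.

(⇐) This fails. Under q = F, s = F, t = T, the left side is false but the right side is true.

(⇒) fails and (⇐) fails.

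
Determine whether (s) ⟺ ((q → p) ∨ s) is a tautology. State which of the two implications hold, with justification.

Only the forward implication holds.

Converse. This fails. Under p = F, s = F, q = F, the left side is false but the right side is true.

Forward direction. Assume the antecedent. If p is true, (q → p) ∨ s reduces to true regardless of the other variables. If p is false, the antecedent forces (p = F, s = T, q = F) or (p = F, s = T, q = T), and (q → p) ∨ s holds there. Either way (q → p) ∨ s holds.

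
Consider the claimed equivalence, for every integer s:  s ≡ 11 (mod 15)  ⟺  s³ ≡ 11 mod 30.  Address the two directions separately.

(⟹) This fails: take s = 26. Then 26 ≡ 11 (mod 15), but 26³ = 17576 ≡ 26 (mod 30), not 11.

(⟸) Conversely, the residues r modulo 30 with r³ ≡ 11 (mod 30) are exactly {11}, and each is ≡ 11 (mod 15).

Not equivalent: only (⇐) holds.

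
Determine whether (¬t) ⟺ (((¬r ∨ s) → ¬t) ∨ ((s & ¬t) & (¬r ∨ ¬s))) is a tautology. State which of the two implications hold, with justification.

Not equivalent: only (⇒) holds.

(⟹) Assume the antecedent. If t is true, the antecedent cannot hold. If t is false, the consequent reduces to true regardless of the other variables. Either way the consequent holds.

(⟸) This fails. Under t = T, s = F, r = T, the left side is false but the right side is true.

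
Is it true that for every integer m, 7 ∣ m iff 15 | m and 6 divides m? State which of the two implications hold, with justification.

(⟹) This fails: take m = 7. Certainly 7 ∣ 7, but 15 ∤ 7.

(⟸) This fails: take m = 30. Both 15 ∣ 30 and 6 ∣ 30, yet 30 is not a multiple of 7 (since 30 = 4·7 + 2), so 7 ∤ 30.

(⇒) fails and (⇐) fails.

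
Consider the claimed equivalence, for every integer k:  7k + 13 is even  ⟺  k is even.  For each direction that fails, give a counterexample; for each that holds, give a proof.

Forward direction. This fails: k = 1 gives 7k + 13 = 20, which is even, but 1 is odd, not even.

Converse. This also fails: k = 6 is even, but 7k + 13 = 55 is odd, not even.

(⇒) fails and (⇐) fails.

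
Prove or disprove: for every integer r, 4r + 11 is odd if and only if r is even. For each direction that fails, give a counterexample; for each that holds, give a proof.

(⇒) fails; (⇐) holds.

(⟹) This fails: take r = 3. Then 4r + 11 = 23, which is odd, yet r = 3 is odd, not even.

(⟸) Suppose r is even. Since 4 is even, 4r is even for every r, so 4r + 11 has the same parity as 11, which is odd. Hence 4r + 11 is odd.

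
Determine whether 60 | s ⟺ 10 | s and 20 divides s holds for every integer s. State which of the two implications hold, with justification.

(⇐) This fails: take s = 20. Both 10 ∣ 20 and 20 ∣ 20, yet 20 is not a multiple of 60 (since 20 = 0·60 + 20), so 60 ∤ 20.

(⇒) If 60 ∣ s, write s = 60q. Since 60 = 6·10, s = 10·(6q), so 10 ∣ s; and since 60 = 3·20, s = 20·(3q), so 20 ∣ s.

Only the forward direction holds.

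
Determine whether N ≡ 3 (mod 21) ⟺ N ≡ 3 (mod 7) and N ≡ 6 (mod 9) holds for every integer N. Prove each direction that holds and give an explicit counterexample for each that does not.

(→) This fails: N = 3 gives 3 ≡ 3 (mod 21) but 3 ≡ 3 (mod 9), so the conjunction on the right does not hold.

(←) Conversely, if N ≡ 3 (mod 7) and N ≡ 6 (mod 9), then by the Chinese remainder theorem N ≡ 24 (mod 63). Since 24 ≡ 3 (mod 21) and 21 ∣ 63, we get N ≡ 3 (mod 21).

(⇒) fails; (⇐) holds.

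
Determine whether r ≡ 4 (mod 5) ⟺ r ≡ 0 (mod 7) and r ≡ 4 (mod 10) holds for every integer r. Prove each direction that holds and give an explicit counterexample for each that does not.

(→) This fails: r = 64 gives 64 ≡ 4 (mod 5) but 64 ≡ 1 (mod 7), so the conjunction on the right does not hold.

(←) Conversely, if r ≡ 0 (mod 7) and r ≡ 4 (mod 10), then by the Chinese remainder theorem r ≡ 14 (mod 70). Since 14 ≡ 4 (mod 5) and 5 ∣ 70, we get r ≡ 4 (mod 5).

The forward direction fails; the converse holds.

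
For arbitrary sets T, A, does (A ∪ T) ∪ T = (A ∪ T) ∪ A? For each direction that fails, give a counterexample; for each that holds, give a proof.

(⟹) Let x ∈ (A ∪ T) ∪ T. Then either x ∈ T and x ∉ A; or x ∈ A and x ∉ T; or x ∈ T ∩ A. In each case x ∈ (A ∪ T) ∪ A, so (A ∪ T) ∪ T ⊆ (A ∪ T) ∪ A.

(⟸) Let x ∈ (A ∪ T) ∪ A. Then either x ∈ T and x ∉ A; or x ∈ A and x ∉ T; or x ∈ T ∩ A. In each case x ∈ (A ∪ T) ∪ T, so (A ∪ T) ∪ A ⊆ (A ∪ T) ∪ T.

The two sets are equal.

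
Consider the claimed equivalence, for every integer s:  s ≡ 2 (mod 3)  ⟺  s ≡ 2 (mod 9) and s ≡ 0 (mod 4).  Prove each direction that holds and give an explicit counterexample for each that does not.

(←) If s ≡ 2 (mod 9) and s ≡ 0 (mod 4), then by the Chinese remainder theorem s ≡ 20 (mod 36). Since 20 ≡ 2 (mod 3) and 3 ∣ 36, we get s ≡ 2 (mod 3).

(→) This fails: s = 32 gives 32 ≡ 2 (mod 3) but 32 ≡ 5 (mod 9), so the conjunction on the right does not hold.

Only the converse holds.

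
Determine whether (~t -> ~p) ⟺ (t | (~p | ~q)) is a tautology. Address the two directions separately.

(⇒) Assume the antecedent. If p is true, the antecedent forces (p = T, q = F, t = T) or (p = T, q = T, t = T), and t | (~p | ~q) holds there. If p is false, t | (~p | ~q) reduces to true regardless of the other variables. Either way t | (~p | ~q) holds.

(⇐) This fails. Under p = T, q = F, t = F, the left side is false but the right side is true.

The forward direction holds; the converse fails.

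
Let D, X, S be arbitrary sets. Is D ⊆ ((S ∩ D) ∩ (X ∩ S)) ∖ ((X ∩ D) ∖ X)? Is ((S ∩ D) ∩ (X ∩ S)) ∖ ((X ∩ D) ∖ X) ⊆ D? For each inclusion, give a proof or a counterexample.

The sets are not equal: only the reverse inclusion holds.

Forward inclusion. This inclusion fails. Take D = {1}, X = ∅, S = ∅; then 1 ∈ D but 1 ∉ ((S ∩ D) ∩ (X ∩ S)) ∖ ((X ∩ D) ∖ X).

Reverse inclusion. Let x ∈ ((S ∩ D) ∩ (X ∩ S)) ∖ ((X ∩ D) ∖ X). Then x ∈ D ∩ X ∩ S, from which x ∈ D.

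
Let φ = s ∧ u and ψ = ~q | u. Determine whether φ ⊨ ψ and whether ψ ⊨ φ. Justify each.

The forward direction holds; the converse fails.

Forward direction. Assume the antecedent. If u is true, ~q | u reduces to true regardless of the other variables. If u is false, the antecedent cannot hold. Either way ~q | u holds.

Converse. This fails. Under u = F, q = F, s = F, the left side is false but the right side is true.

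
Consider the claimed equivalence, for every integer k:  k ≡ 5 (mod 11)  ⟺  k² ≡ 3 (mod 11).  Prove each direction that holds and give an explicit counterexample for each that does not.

Only the forward implication holds.

[⇒] Suppose k ≡ 5 (mod 11). Write k = 11j + 5. Then (11j + 5)² = 121j² + 110j + 25 = 11(11j² + 10j + 2) + 3, so k² ≡ 3 (mod 11).

[⇐] This fails: take k = 6. Then 6² = 36 ≡ 3 (mod 11), yet 6 ≡ 6 (mod 11), not 5.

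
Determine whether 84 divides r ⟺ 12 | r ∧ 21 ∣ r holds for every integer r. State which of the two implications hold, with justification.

Both implications hold.

(⇐) Suppose 12 ∣ r and 21 ∣ r. Any common multiple of 12 and 21 is a multiple of their lcm; here lcm(12, 21) = 12·21/gcd(12, 21) = 252/3 = 84, so 84 ∣ r.

(⇒) If 84 ∣ r, write r = 84q. Since 84 = 7·12, r = 12·(7q), so 12 ∣ r; and since 84 = 4·21, r = 21·(4q), so 21 ∣ r.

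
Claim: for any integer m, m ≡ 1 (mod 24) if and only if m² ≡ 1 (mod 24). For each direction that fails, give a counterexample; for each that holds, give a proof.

The forward direction holds; the converse fails.

[⇒] Suppose m ≡ 1 (mod 24). Write m = 24j + 1. Then (24j + 1)² = 576j² + 48j + 1 = 24(24j² + 2j) + 1, so m² ≡ 1 (mod 24).

[⇐] This fails: take m = 5. Then 5² = 25 ≡ 1 (mod 24), yet 5 ≡ 5 (mod 24), not 1.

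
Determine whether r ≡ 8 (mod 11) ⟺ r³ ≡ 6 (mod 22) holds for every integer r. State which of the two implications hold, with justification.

(→) This fails: take r = 19. Then 19 ≡ 8 (mod 11), but 19³ = 6859 ≡ 17 (mod 22), not 6.

(←) Conversely, the residues r modulo 22 with r³ ≡ 6 (mod 22) are exactly {8}, and each is ≡ 8 (mod 11).

Not equivalent: only (⇐) holds.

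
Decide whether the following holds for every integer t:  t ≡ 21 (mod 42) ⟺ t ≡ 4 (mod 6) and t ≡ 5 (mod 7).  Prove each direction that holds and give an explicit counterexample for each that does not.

Both directions fail.

Forward direction. This fails: t = 21 gives 21 ≡ 21 (mod 42) but 21 ≡ 3 (mod 6), so the conjunction on the right does not hold.

Converse. This fails: t = 40 satisfies both congruences on the right (40 ≡ 4 mod 6 and 40 ≡ 5 mod 7) yet 40 ≡ 40 (mod 42), not 21.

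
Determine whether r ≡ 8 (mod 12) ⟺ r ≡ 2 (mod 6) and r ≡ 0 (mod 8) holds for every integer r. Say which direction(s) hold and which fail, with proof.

The forward direction fails; the converse holds.

(→) This fails: r = 20 gives 20 ≡ 8 (mod 12) but 20 ≡ 4 (mod 8), so the conjunction on the right does not hold.

(←) Conversely, if r ≡ 2 (mod 6) and r ≡ 0 (mod 8), then by the Chinese remainder theorem r ≡ 8 (mod 24). Since 8 ≡ 8 (mod 12) and 12 ∣ 24, we get r ≡ 8 (mod 12).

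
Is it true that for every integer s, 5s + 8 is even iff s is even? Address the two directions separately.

Equivalent; both directions hold.

(⇒) Suppose 5s + 8 is even. Since 5 is odd, 5s and s have the same parity, so 5s + 8 ≡ s + 8 (mod 2). As 8 is even, 5s + 8 is even exactly when s is even. Thus s is even.

(⇐) Conversely, suppose s is even; write s = 2j. Then 5s + 8 = 5·(2j) + 8 = 2·5j + 8, which is even.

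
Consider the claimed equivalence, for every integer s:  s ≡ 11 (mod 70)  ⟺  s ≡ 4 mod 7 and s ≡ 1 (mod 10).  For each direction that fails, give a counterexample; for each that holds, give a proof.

The biconditional holds.

(⇒) Suppose s ≡ 11 (mod 70); write s = 70j + 11. Since 7 ∣ 70, reducing mod 7 gives s ≡ 11 ≡ 4 (mod 7); since 10 ∣ 70, reducing mod 10 gives s ≡ 11 ≡ 1 (mod 10).

(⇐) Conversely, if s ≡ 4 (mod 7) and s ≡ 1 (mod 10), then by the Chinese remainder theorem s ≡ 11 (mod 70). This is exactly s ≡ 11 (mod 70).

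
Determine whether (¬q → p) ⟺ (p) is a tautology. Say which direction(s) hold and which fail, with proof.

Only the converse holds.

(⇒) This fails. Under p = F, q = T, the left side is true but the right side is false.

(⇐) Assume the antecedent. If p is true, ¬q → p reduces to true regardless of the other variables. If p is false, the antecedent cannot hold. Either way ¬q → p holds.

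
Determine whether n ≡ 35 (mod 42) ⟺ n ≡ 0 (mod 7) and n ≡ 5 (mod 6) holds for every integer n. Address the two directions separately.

(⇒) Suppose n ≡ 35 (mod 42); write n = 42j + 35. Since 7 ∣ 42, reducing mod 7 gives n ≡ 35 ≡ 0 (mod 7); since 6 ∣ 42, reducing mod 6 gives n ≡ 35 ≡ 5 (mod 6).

(⇐) Conversely, if n ≡ 0 (mod 7) and n ≡ 5 (mod 6), then by the Chinese remainder theorem n ≡ 35 (mod 42). This is exactly n ≡ 35 (mod 42).

Both directions hold.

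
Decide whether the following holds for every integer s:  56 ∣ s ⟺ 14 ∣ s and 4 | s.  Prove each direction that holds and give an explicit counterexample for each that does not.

(⇒) holds; (⇐) fails.

(→) If 56 ∣ s, write s = 56q. Since 56 = 4·14, s = 14·(4q), so 14 ∣ s; and since 56 = 14·4, s = 4·(14q), so 4 ∣ s.

(←) This fails: take s = 28. Both 14 ∣ 28 and 4 ∣ 28, yet 28 is not a multiple of 56 (since 28 = 0·56 + 28), so 56 ∤ 28.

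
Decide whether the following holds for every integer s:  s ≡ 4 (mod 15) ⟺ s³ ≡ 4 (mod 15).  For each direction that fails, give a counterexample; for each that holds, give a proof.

[⇒] Suppose s ≡ 4 (mod 15). Write s = 15j + 4. Then (15j + 4)³ = 3375j³ + 2700j² + 720j + 64 = 15(225j³ + 180j² + 48j + 4) + 4, so s³ ≡ 4 (mod 15).

[⇐] Conversely, suppose s³ ≡ 4 (mod 15). The only residue r in {0, …, 14} with r³ ≡ 4 (mod 15) is r = 4, so s ≡ 4 (mod 15).

The biconditional holds.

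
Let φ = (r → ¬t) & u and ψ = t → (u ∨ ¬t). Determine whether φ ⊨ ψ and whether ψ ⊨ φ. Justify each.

[⇒] Assume the antecedent. If t is true, the antecedent forces (t = T, u = T, r = F), and t → (u ∨ ¬t) holds there. If t is false, t → (u ∨ ¬t) reduces to true regardless of the other variables. Either way t → (u ∨ ¬t) holds.

[⇐] This fails. Under t = F, u = F, r = F, the left side is false but the right side is true.

The forward direction holds; the converse fails.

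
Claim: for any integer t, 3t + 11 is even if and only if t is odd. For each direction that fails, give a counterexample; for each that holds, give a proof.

Converse. Suppose t is odd; write t = 2j + 1. Then 3t + 11 = 3·(2j + 1) + 11 = 2·3j + 14, which is even.

Forward direction. Suppose 3t + 11 is even. Since 3 is odd, 3t and t have the same parity, so 3t + 11 ≡ t + 11 (mod 2). As 11 is odd, 3t + 11 is even exactly when t is odd. Thus t is odd.

The biconditional holds.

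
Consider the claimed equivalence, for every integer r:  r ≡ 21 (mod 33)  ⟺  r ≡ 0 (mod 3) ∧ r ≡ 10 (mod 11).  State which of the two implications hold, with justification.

[⇒] Suppose r ≡ 21 (mod 33); write r = 33j + 21. Since 3 ∣ 33, reducing mod 3 gives r ≡ 21 ≡ 0 (mod 3); since 11 ∣ 33, reducing mod 11 gives r ≡ 21 ≡ 10 (mod 11).

[⇐] Conversely, if r ≡ 0 (mod 3) and r ≡ 10 (mod 11), then by the Chinese remainder theorem r ≡ 21 (mod 33). This is exactly r ≡ 21 (mod 33).

Equivalent; both directions hold.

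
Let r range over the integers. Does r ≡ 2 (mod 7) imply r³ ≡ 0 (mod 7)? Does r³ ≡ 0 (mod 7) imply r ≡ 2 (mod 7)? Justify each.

Neither direction holds.

[⇒] This fails: take r = 2. Then 2 ≡ 2 (mod 7), but 2³ = 8 ≡ 1 (mod 7), not 0.

[⇐] This fails: take r = 0. Then 0³ = 0 ≡ 0 (mod 7), yet 0 ≡ 0 (mod 7), not 2.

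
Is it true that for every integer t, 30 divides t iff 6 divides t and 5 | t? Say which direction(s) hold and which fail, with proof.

Equivalent; both directions hold.

[⇒] If 30 ∣ t, write t = 30q. Since 30 = 5·6, t = 6·(5q), so 6 ∣ t; and since 30 = 6·5, t = 5·(6q), so 5 ∣ t.

[⇐] Suppose 6 ∣ t and 5 ∣ t. Any common multiple of 6 and 5 is a multiple of their lcm; here gcd(6, 5) = 1, so lcm(6, 5) = 6·5 = 30, so 30 ∣ t.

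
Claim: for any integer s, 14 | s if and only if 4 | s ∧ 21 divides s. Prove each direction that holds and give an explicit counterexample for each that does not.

(⟹) This fails: take s = 14. Certainly 14 ∣ 14, but 4 ∤ 14.

(⟸) Suppose 4 ∣ s and 21 ∣ s. Any common multiple of 4 and 21 is a multiple of their lcm; here gcd(4, 21) = 1, so lcm(4, 21) = 4·21 = 84, so 84 ∣ s. Since 14 ∣ 84, it follows that 14 ∣ s.

The forward direction fails; the converse holds.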